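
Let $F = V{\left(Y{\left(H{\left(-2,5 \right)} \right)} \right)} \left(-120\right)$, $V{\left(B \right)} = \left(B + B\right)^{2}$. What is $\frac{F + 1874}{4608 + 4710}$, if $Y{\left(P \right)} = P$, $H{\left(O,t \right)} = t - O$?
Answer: $- \frac{10823}{4659} \approx -2.323$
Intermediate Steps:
$V{\left(B \right)} = 4 B^{2}$ ($V{\left(B \right)} = \left(2 B\right)^{2} = 4 B^{2}$)
$F = -23520$ ($F = 4 \left(5 - -2\right)^{2} \left(-120\right) = 4 \left(5 + 2\right)^{2} \left(-120\right) = 4 \cdot 7^{2} \left(-120\right) = 4 \cdot 49 \left(-120\right) = 196 \left(-120\right) = -23520$)
$\frac{F + 1874}{4608 + 4710} = \frac{-23520 + 1874}{4608 + 4710} = - \frac{21646}{9318} = \left(-21646\right) \frac{1}{9318} = - \frac{10823}{4659}$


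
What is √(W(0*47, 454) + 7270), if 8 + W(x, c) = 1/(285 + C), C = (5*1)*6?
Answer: √80063585/105 ≈ 85.217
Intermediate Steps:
C = 30 (C = 5*6 = 30)
W(x, c) = -2519/315 (W(x, c) = -8 + 1/(285 + 30) = -8 + 1/315 = -2519/315)
√(W(0*47, 454) + 7270) = √(-2519/315 + 7270) = √(2287531/315) = √80063585/105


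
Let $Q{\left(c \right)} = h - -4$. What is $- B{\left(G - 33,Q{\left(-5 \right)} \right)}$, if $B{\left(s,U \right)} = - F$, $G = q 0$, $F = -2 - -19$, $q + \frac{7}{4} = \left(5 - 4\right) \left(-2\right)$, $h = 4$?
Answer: $17$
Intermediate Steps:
$q = - \frac{15}{4}$ ($q = - \frac{7}{4} + \left(5 - 4\right) \left(-2\right) = - \frac{7}{4} + 1 \left(-2\right) = - \frac{7}{4} - 2 = - \frac{15}{4} \approx -3.75$)
$F = 17$ ($F = -2 + 19 = 17$)
$G = 0$ ($G = \left(- \frac{15}{4}\right) 0 = 0$)
$Q{\left(c \right)} = 8$ ($Q{\left(c \right)} = 4 - -4 = 4 + 4 = 8$)
$B{\left(s,U \right)} = -17$ ($B{\left(s,U \right)} = \left(-1\right) 17 = -17$)
$- B{\left(G - 33,Q{\left(-5 \right)} \right)} = \left(-1\right) \left(-17\right) = 17$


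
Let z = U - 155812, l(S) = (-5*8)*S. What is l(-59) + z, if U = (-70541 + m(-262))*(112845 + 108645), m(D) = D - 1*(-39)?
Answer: -15673671812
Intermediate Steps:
l(S) = -40*S
m(D) = 39 + D (m(D) = D + 39 = 39 + D)
U = -15673518360 (U = (-70541 + (39 - 262))*(112845 + 108645) = (-70541 - 223)*221490 = -70764*221490 = -15673518360)
z = -15673674172 (z = -15673518360 - 155812 = -15673674172)
l(-59) + z = -40*(-59) - 15673674172 = 2360 - 15673674172 = -15673671812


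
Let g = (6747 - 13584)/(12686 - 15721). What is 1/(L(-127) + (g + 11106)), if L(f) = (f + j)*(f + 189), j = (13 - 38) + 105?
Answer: 3035/24869557 ≈ 0.00012204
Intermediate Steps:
g = 6837/3035 (g = -6837/(-3035) = -6837*(-1/3035) = 6837/3035 ≈ 2.2527)
j = 80 (j = -25 + 105 = 80)
L(f) = (80 + f)*(189 + f) (L(f) = (f + 80)*(f + 189) = (80 + f)*(189 + f))
1/(L(-127) + (g + 11106)) = 1/((15120 + (-127)**2 + 269*(-127)) + (6837/3035 + 11106)) = 1/((15120 + 16129 - 34163) + 33713547/3035) = 1/(-2914 + 33713547/3035) = 1/(24869557/3035) = 3035/24869557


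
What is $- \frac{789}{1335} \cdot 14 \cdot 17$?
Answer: $- \frac{62594}{445} \approx -140.66$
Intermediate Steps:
$- \frac{789}{1335} \cdot 14 \cdot 17 = \left(-789\right) \frac{1}{1335} \cdot 238 = \left(- \frac{263}{445}\right) 238 = - \frac{62594}{445}$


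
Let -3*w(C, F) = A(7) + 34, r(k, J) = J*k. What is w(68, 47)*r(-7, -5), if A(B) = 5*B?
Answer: -805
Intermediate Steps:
w(C, F) = -23 (w(C, F) = -(5*7 + 34)/3 = -(35 + 34)/3 = -⅓*69 = -23)
w(68, 47)*r(-7, -5) = -(-115)*(-7) = -23*35 = -805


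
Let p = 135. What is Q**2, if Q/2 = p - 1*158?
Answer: 2116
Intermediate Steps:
Q = -46 (Q = 2*(135 - 1*158) = 2*(135 - 158) = 2*(-23) = -46)
Q**2 = (-46)**2 = 2116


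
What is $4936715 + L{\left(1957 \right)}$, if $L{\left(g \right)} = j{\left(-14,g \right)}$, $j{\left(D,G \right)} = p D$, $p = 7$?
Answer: $4936617$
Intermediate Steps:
$j{\left(D,G \right)} = 7 D$
$L{\left(g \right)} = -98$ ($L{\left(g \right)} = 7 \left(-14\right) = -98$)
$4936715 + L{\left(1957 \right)} = 4936715 - 98 = 4936617$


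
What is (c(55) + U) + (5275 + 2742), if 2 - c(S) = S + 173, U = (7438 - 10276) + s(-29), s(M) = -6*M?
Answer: 5127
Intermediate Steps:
U = -2664 (U = (7438 - 10276) - 6*(-29) = -2838 + 174 = -2664)
c(S) = -171 - S (c(S) = 2 - (S + 173) = 2 - (173 + S) = 2 + (-173 - S) = -171 - S)
(c(55) + U) + (5275 + 2742) = ((-171 - 1*55) - 2664) + (5275 + 2742) = ((-171 - 55) - 2664) + 8017 = (-226 - 2664) + 8017 = -2890 + 8017 = 5127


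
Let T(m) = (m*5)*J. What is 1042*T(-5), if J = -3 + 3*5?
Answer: -312600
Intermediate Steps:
J = 12 (J = -3 + 15 = 12)
T(m) = 60*m (T(m) = (m*5)*12 = (5*m)*12 = 60*m)
1042*T(-5) = 1042*(60*(-5)) = 1042*(-300) = -312600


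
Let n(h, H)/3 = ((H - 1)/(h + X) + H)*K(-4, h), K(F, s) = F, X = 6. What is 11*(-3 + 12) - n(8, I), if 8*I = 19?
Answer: 3603/28 ≈ 128.68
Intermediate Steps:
I = 19/8 (I = (⅛)*19 = 19/8 ≈ 2.3750)
n(h, H) = -12*H - 12*(-1 + H)/(6 + h) (n(h, H) = 3*(((H - 1)/(h + 6) + H)*(-4)) = 3*(((-1 + H)/(6 + h) + H)*(-4)) = 3*((H + (-1 + H)/(6 + h))*(-4)) = 3*(-4*H - 4*(-1 + H)/(6 + h)) = -12*H - 12*(-1 + H)/(6 + h))
11*(-3 + 12) - n(8, I) = 11*(-3 + 12) - 12*(1 - 7*19/8 - 1*19/8*8)/(6 + 8) = 11*9 - 12*(1 - 133/8 - 19)/14 = 99 - 12*(-277)/(14*8) = 99 - 1*(-831/28) = 99 + 831/28 = 3603/28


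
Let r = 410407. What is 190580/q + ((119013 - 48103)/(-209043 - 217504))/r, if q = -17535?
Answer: -6672506198040334/613927966323903 ≈ -10.869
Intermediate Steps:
190580/q + ((119013 - 48103)/(-209043 - 217504))/r = 190580/(-17535) + ((119013 - 48103)/(-209043 - 217504))/410407 = 190580*(-1/17535) + (70910/(-426547))*(1/410407) = -38116/3507 + (70910*(-1/426547))*(1/410407) = -38116/3507 - 70910/426547*1/410407 = -38116/3507 - 70910/175057874629 = -6672506198040334/613927966323903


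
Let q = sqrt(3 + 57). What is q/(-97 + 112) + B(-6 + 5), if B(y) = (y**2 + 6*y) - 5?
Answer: -10 + 2*sqrt(15)/15 ≈ -9.4836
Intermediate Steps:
B(y) = -5 + y**2 + 6*y
q = 2*sqrt(15) (q = sqrt(60) = 2*sqrt(15) ≈ 7.7460)
q/(-97 + 112) + B(-6 + 5) = (2*sqrt(15))/(-97 + 112) + (-5 + (-6 + 5)**2 + 6*(-6 + 5)) = (2*sqrt(15))/15 + (-5 + (-1)**2 + 6*(-1)) = (2*sqrt(15))/15 + (-5 + 1 - 6) = 2*sqrt(15)/15 - 10 = -10 + 2*sqrt(15)/15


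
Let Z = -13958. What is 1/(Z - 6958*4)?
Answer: -1/41790 ≈ -2.3929e-5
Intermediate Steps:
1/(Z - 6958*4) = 1/(-13958 - 6958*4) = 1/(-13958 - 27832) = 1/(-41790) = -1/41790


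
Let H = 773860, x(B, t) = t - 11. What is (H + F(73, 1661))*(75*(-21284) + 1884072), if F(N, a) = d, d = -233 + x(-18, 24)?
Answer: 222631930080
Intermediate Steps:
x(B, t) = -11 + t
d = -220 (d = -233 + (-11 + 24) = -233 + 13 = -220)
F(N, a) = -220
(H + F(73, 1661))*(75*(-21284) + 1884072) = (773860 - 220)*(75*(-21284) + 1884072) = 773640*(-1596300 + 1884072) = 773640*287772 = 222631930080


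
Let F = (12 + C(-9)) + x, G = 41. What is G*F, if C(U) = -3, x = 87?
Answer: 3936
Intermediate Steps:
F = 96 (F = (12 - 3) + 87 = 9 + 87 = 96)
G*F = 41*96 = 3936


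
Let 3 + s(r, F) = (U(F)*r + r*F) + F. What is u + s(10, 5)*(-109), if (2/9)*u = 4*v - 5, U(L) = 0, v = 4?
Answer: -11237/2 ≈ -5618.5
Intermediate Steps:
u = 99/2 (u = 9*(4*4 - 5)/2 = 9*(16 - 5)/2 = (9/2)*11 = 99/2 ≈ 49.500)
s(r, F) = -3 + F + F*r (s(r, F) = -3 + ((0*r + r*F) + F) = -3 + ((0 + F*r) + F) = -3 + (F*r + F) = -3 + (F + F*r) = -3 + F + F*r)
u + s(10, 5)*(-109) = 99/2 + (-3 + 5 + 5*10)*(-109) = 99/2 + (-3 + 5 + 50)*(-109) = 99/2 + 52*(-109) = 99/2 - 5668 = -11237/2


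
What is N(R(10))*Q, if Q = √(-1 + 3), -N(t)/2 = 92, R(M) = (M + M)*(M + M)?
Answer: -184*√2 ≈ -260.22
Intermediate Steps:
R(M) = 4*M² (R(M) = (2*M)*(2*M) = 4*M²)
N(t) = -184 (N(t) = -2*92 = -184)
Q = √2 ≈ 1.4142
N(R(10))*Q = -184*√2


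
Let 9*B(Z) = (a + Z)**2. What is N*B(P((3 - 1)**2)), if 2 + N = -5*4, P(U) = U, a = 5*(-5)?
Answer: -1078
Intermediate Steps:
a = -25
B(Z) = (-25 + Z)**2/9
N = -22 (N = -2 - 5*4 = -2 - 20 = -22)
N*B(P((3 - 1)**2)) = -22*(-25 + (3 - 1)**2)**2/9 = -22*(-25 + 2**2)**2/9 = -22*(-25 + 4)**2/9 = -22*(-21)**2/9 = -22*441/9 = -22*49 = -1078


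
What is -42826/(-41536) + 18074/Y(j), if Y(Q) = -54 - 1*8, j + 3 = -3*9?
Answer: -187016613/643808 ≈ -290.48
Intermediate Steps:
j = -30 (j = -3 - 3*9 = -3 - 27 = -30)
Y(Q) = -62 (Y(Q) = -54 - 8 = -62)
-42826/(-41536) + 18074/Y(j) = -42826/(-41536) + 18074/(-62) = -42826*(-1/41536) + 18074*(-1/62) = 21413/20768 - 9037/31 = -187016613/643808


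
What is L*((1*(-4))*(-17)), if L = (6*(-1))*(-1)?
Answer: 408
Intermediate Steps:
L = 6 (L = -6*(-1) = 6)
L*((1*(-4))*(-17)) = 6*((1*(-4))*(-17)) = 6*(-4*(-17)) = 6*68 = 408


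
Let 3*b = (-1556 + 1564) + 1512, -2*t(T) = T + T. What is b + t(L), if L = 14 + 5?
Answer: 1463/3 ≈ 487.67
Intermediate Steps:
L = 19
t(T) = -T (t(T) = -(T + T)/2 = -T)
b = 1520/3 (b = ((-1556 + 1564) + 1512)/3 = (8 + 1512)/3 = (⅓)*1520 = 1520/3 ≈ 506.67)
b + t(L) = 1520/3 - 1*19 = 1520/3 - 19 = 1463/3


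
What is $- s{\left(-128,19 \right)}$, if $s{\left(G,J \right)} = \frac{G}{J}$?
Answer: $\frac{128}{19} \approx 6.7368$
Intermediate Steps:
$- s{\left(-128,19 \right)} = - \frac{-128}{19} = \left(-1\right) \left(- \frac{128}{19}\right) = \frac{128}{19}$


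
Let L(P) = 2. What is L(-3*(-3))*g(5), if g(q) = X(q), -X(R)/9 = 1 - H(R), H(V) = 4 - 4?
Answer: -18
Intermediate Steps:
H(V) = 0
X(R) = -9 (X(R) = -9*(1 - 1*0) = -9*(1 + 0) = -9*1 = -9)
g(q) = -9
L(-3*(-3))*g(5) = 2*(-9) = -18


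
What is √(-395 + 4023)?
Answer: 2*√907 ≈ 60.233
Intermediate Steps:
√(-395 + 4023) = √3628 = 2*√907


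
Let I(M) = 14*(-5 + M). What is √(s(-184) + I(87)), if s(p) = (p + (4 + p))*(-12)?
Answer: 2*√1379 ≈ 74.270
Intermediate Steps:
s(p) = -48 - 24*p (s(p) = (4 + 2*p)*(-12) = -48 - 24*p)
I(M) = -70 + 14*M
√(s(-184) + I(87)) = √((-48 - 24*(-184)) + (-70 + 14*87)) = √((-48 + 4416) + (-70 + 1218)) = √(4368 + 1148) = √5516 = 2*√1379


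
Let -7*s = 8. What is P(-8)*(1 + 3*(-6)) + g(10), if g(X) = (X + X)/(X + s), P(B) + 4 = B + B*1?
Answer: 10610/31 ≈ 342.26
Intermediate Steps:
s = -8/7 (s = -⅐*8 = -8/7 ≈ -1.1429)
P(B) = -4 + 2*B (P(B) = -4 + (B + B*1) = -4 + (B + B) = -4 + 2*B)
g(X) = 2*X/(-8/7 + X) (g(X) = (X + X)/(X - 8/7) = (2*X)/(-8/7 + X) = 2*X/(-8/7 + X))
P(-8)*(1 + 3*(-6)) + g(10) = (-4 + 2*(-8))*(1 + 3*(-6)) + 14*10/(-8 + 7*10) = (-4 - 16)*(1 - 18) + 14*10/(-8 + 70) = -20*(-17) + 14*10/62 = 340 + 14*10*(1/62) = 340 + 70/31 = 10610/31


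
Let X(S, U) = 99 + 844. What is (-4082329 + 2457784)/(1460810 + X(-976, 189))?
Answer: -180505/162417 ≈ -1.1114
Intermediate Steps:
X(S, U) = 943
(-4082329 + 2457784)/(1460810 + X(-976, 189)) = (-4082329 + 2457784)/(1460810 + 943) = -1624545/1461753 = -1624545*1/1461753 = -180505/162417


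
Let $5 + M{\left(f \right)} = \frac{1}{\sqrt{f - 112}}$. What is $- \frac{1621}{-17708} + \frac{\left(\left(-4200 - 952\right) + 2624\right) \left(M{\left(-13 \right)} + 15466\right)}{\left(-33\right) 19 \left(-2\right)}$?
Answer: $- \frac{18213746635}{584364} + \frac{1264 i \sqrt{5}}{15675} \approx -31169.0 + 0.18031 i$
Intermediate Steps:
$M{\left(f \right)} = -5 + \frac{1}{\sqrt{-112 + f}}$ ($M{\left(f \right)} = -5 + \frac{1}{\sqrt{f - 112}} = -5 + \frac{1}{\sqrt{-112 + f}}$)
$- \frac{1621}{-17708} + \frac{\left(\left(-4200 - 952\right) + 2624\right) \left(M{\left(-13 \right)} + 15466\right)}{\left(-33\right) 19 \left(-2\right)} = - \frac{1621}{-17708} + \frac{\left(\left(-4200 - 952\right) + 2624\right) \left(\left(-5 + \frac{1}{\sqrt{-112 - 13}}\right) + 15466\right)}{\left(-33\right) 19 \left(-2\right)} = \left(-1621\right) \left(- \frac{1}{17708}\right) + \frac{\left(\left(-4200 - 952\right) + 2624\right) \left(\left(-5 + \frac{1}{\sqrt{-125}}\right) + 15466\right)}{\left(-627\right) \left(-2\right)} = \frac{1621}{17708} + \frac{\left(-5152 + 2624\right) \left(\left(-5 - \frac{i \sqrt{5}}{25}\right) + 15466\right)}{1254} = \frac{1621}{17708} + - 2528 \left(15461 - \frac{i \sqrt{5}}{25}\right) \frac{1}{1254} = \frac{1621}{17708} + \left(-39085408 + \frac{2528 i \sqrt{5}}{25}\right) \frac{1}{1254} = \frac{1621}{17708} - \left(\frac{19542704}{627} - \frac{1264 i \sqrt{5}}{15675}\right) = - \frac{18213746635}{584364} + \frac{1264 i \sqrt{5}}{15675}$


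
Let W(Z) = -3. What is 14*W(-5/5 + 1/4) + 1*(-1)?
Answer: -43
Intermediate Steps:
14*W(-5/5 + 1/4) + 1*(-1) = 14*(-3) + 1*(-1) = -42 - 1 = -43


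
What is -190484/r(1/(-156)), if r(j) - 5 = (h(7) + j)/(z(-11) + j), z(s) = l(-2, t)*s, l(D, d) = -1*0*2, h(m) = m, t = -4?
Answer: 95242/543 ≈ 175.40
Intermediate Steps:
l(D, d) = 0 (l(D, d) = 0*2 = 0)
z(s) = 0 (z(s) = 0*s = 0)
r(j) = 5 + (7 + j)/j (r(j) = 5 + (7 + j)/(0 + j) = 5 + (7 + j)/j)
-190484/r(1/(-156)) = -190484/(6 + 7/(1/(-156))) = -190484/(6 + 7/(-1/156)) = -190484/(6 + 7*(-156)) = -190484/(6 - 1092) = -190484/(-1086) = -190484*(-1/1086) = 95242/543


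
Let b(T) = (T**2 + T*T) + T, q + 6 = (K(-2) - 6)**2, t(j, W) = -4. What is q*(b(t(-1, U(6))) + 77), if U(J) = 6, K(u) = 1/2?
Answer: 10185/4 ≈ 2546.3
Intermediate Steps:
K(u) = 1/2
q = 97/4 (q = -6 + (1/2 - 6)**2 = -6 + (-11/2)**2 = -6 + 121/4 = 97/4 ≈ 24.250)
b(T) = T + 2*T**2 (b(T) = (T**2 + T**2) + T = 2*T**2 + T = T + 2*T**2)
q*(b(t(-1, U(6))) + 77) = 97*(-4*(1 + 2*(-4)) + 77)/4 = 97*(-4*(1 - 8) + 77)/4 = 97*(-4*(-7) + 77)/4 = 97*(28 + 77)/4 = (97/4)*105 = 10185/4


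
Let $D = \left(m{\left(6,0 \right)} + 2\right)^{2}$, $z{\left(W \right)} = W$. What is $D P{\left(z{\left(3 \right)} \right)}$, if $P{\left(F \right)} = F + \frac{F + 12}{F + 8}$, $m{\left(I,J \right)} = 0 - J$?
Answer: $\frac{192}{11} \approx 17.455$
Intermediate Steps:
$m{\left(I,J \right)} = - J$
$P{\left(F \right)} = F + \frac{12 + F}{8 + F}$
$D = 4$ ($D = \left(\left(-1\right) 0 + 2\right)^{2} = \left(0 + 2\right)^{2} = 2^{2} = 4$)
$D P{\left(z{\left(3 \right)} \right)} = 4 \frac{12 + 3^{2} + 9 \cdot 3}{8 + 3} = 4 \frac{12 + 9 + 27}{11} = 4 \cdot \frac{1}{11} \cdot 48 = 4 \cdot \frac{48}{11} = \frac{192}{11}$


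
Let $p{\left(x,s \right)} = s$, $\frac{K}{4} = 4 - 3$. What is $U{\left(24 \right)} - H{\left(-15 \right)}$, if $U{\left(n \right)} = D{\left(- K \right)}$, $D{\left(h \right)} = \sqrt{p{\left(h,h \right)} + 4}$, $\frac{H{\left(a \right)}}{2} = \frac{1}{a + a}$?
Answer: $\frac{1}{15} \approx 0.066667$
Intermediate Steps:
$K = 4$ ($K = 4 \left(4 - 3\right) = 4 \cdot 1 = 4$)
$H{\left(a \right)} = \frac{1}{a}$ ($H{\left(a \right)} = \frac{2}{a + a} = \frac{2}{2 a} = 2 \frac{1}{2 a} = \frac{1}{a}$)
$D{\left(h \right)} = \sqrt{4 + h}$ ($D{\left(h \right)} = \sqrt{h + 4} = \sqrt{4 + h}$)
$U{\left(n \right)} = 0$ ($U{\left(n \right)} = \sqrt{4 - 4} = \sqrt{0} = 0$)
$U{\left(24 \right)} - H{\left(-15 \right)} = 0 - \frac{1}{-15} = 0 - - \frac{1}{15} = 0 + \frac{1}{15} = \frac{1}{15}$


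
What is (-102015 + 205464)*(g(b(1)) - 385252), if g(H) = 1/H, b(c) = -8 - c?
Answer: -119561836927/3 ≈ -3.9854e+10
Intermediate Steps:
(-102015 + 205464)*(g(b(1)) - 385252) = (-102015 + 205464)*(1/(-8 - 1*1) - 385252) = 103449*(1/(-8 - 1) - 385252) = 103449*(1/(-9) - 385252) = 103449*(-1/9 - 385252) = 103449*(-3467269/9) = -119561836927/3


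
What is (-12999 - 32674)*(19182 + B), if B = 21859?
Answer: -1874465593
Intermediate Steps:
(-12999 - 32674)*(19182 + B) = (-12999 - 32674)*(19182 + 21859) = -45673*41041 = -1874465593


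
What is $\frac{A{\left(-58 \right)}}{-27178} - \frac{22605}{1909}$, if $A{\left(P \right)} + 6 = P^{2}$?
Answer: $- \frac{310384556}{25941401} \approx -11.965$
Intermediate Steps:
$A{\left(P \right)} = -6 + P^{2}$
$\frac{A{\left(-58 \right)}}{-27178} - \frac{22605}{1909} = \frac{-6 + \left(-58\right)^{2}}{-27178} - \frac{22605}{1909} = \left(-6 + 3364\right) \left(- \frac{1}{27178}\right) - \frac{22605}{1909} = 3358 \left(- \frac{1}{27178}\right) - \frac{22605}{1909} = - \frac{1679}{13589} - \frac{22605}{1909} = - \frac{310384556}{25941401}$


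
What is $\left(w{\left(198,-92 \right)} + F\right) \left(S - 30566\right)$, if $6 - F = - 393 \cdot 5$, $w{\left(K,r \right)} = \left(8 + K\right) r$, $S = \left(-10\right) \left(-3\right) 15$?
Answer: $511399796$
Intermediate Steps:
$S = 450$ ($S = 30 \cdot 15 = 450$)
$w{\left(K,r \right)} = r \left(8 + K\right)$
$F = 1971$ ($F = 6 - - 393 \cdot 5 = 6 - \left(-1\right) 1965 = 6 - -1965 = 6 + 1965 = 1971$)
$\left(w{\left(198,-92 \right)} + F\right) \left(S - 30566\right) = \left(- 92 \left(8 + 198\right) + 1971\right) \left(450 - 30566\right) = \left(\left(-92\right) 206 + 1971\right) \left(-30116\right) = \left(-18952 + 1971\right) \left(-30116\right) = \left(-16981\right) \left(-30116\right) = 511399796$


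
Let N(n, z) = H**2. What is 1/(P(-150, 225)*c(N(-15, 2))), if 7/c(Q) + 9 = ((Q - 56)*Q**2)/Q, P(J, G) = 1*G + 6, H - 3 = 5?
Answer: 503/1617 ≈ 0.31107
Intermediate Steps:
H = 8 (H = 3 + 5 = 8)
P(J, G) = 6 + G (P(J, G) = G + 6 = 6 + G)
N(n, z) = 64 (N(n, z) = 8**2 = 64)
c(Q) = 7/(-9 + Q*(-56 + Q)) (c(Q) = 7/(-9 + ((Q - 56)*Q**2)/Q) = 7/(-9 + ((-56 + Q)*Q**2)/Q) = 7/(-9 + (Q**2*(-56 + Q))/Q) = 7/(-9 + Q*(-56 + Q)))
1/(P(-150, 225)*c(N(-15, 2))) = 1/((6 + 225)*((7/(-9 + 64**2 - 56*64)))) = 1/(231*((7/(-9 + 4096 - 3584)))) = 1/(231*((7/503))) = 1/(231*((7*(1/503)))) = 1/(231*(7/503)) = (1/231)*(503/7) = 503/1617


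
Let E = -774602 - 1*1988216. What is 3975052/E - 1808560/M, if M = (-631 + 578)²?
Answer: -2503944021574/3880377881 ≈ -645.28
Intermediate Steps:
M = 2809 (M = (-53)² = 2809)
E = -2762818 (E = -774602 - 1988216 = -2762818)
3975052/E - 1808560/M = 3975052/(-2762818) - 1808560/2809 = 3975052*(-1/2762818) - 1808560*1/2809 = -1987526/1381409 - 1808560/2809 = -2503944021574/3880377881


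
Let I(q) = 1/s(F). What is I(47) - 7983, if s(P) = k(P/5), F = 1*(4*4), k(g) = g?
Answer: -127723/16 ≈ -7982.7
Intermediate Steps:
F = 16 (F = 1*16 = 16)
s(P) = P/5
I(q) = 5/16 (I(q) = 1/((⅕)*16) = 1/(16/5) = 5/16)
I(47) - 7983 = 5/16 - 7983 = -127723/16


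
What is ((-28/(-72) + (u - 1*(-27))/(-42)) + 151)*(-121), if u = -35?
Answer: -2310979/126 ≈ -18341.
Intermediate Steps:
((-28/(-72) + (u - 1*(-27))/(-42)) + 151)*(-121) = ((-28/(-72) + (-35 - 1*(-27))/(-42)) + 151)*(-121) = ((-28*(-1/72) + (-35 + 27)*(-1/42)) + 151)*(-121) = ((7/18 - 8*(-1/42)) + 151)*(-121) = ((7/18 + 4/21) + 151)*(-121) = (73/126 + 151)*(-121) = (19099/126)*(-121) = -2310979/126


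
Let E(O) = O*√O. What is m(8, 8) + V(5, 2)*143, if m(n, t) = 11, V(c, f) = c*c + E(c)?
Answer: 3586 + 715*√5 ≈ 5184.8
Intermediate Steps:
E(O) = O^(3/2)
V(c, f) = c² + c^(3/2) (V(c, f) = c*c + c^(3/2) = c² + c^(3/2))
m(8, 8) + V(5, 2)*143 = 11 + (5² + 5^(3/2))*143 = 11 + (25 + 5*√5)*143 = 11 + (3575 + 715*√5) = 3586 + 715*√5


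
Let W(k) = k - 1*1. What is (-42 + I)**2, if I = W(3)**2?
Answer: 1444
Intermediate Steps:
W(k) = -1 + k (W(k) = k - 1 = -1 + k)
I = 4 (I = (-1 + 3)**2 = 2**2 = 4)
(-42 + I)**2 = (-42 + 4)**2 = (-38)**2 = 1444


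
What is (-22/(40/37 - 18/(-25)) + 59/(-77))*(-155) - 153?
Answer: 17034691/9163 ≈ 1859.1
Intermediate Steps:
(-22/(40/37 - 18/(-25)) + 59/(-77))*(-155) - 153 = (-22/(40*(1/37) - 18*(-1/25)) + 59*(-1/77))*(-155) - 153 = (-22/(40/37 + 18/25) - 59/77)*(-155) - 153 = (-22/1666/925 - 59/77)*(-155) - 153 = (-22*925/1666 - 59/77)*(-155) - 153 = (-10175/833 - 59/77)*(-155) - 153 = -118946/9163*(-155) - 153 = 18436630/9163 - 153 = 17034691/9163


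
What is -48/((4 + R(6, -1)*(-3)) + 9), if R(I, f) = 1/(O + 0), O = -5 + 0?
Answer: -60/17 ≈ -3.5294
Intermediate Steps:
O = -5
R(I, f) = -1/5 (R(I, f) = 1/(-5 + 0) = 1/(-5) = -1/5)
-48/((4 + R(6, -1)*(-3)) + 9) = -48/((4 - 1/5*(-3)) + 9) = -48/((4 + 3/5) + 9) = -48/(23/5 + 9) = -48/(68/5) = (5/68)*(-48) = -60/17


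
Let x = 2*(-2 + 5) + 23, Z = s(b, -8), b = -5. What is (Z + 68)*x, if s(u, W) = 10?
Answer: 2262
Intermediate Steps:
Z = 10
x = 29 (x = 2*3 + 23 = 6 + 23 = 29)
(Z + 68)*x = (10 + 68)*29 = 78*29 = 2262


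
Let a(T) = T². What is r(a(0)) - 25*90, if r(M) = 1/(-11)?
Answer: -24751/11 ≈ -2250.1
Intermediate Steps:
r(M) = -1/11
r(a(0)) - 25*90 = -1/11 - 25*90 = -1/11 - 2250 = -24751/11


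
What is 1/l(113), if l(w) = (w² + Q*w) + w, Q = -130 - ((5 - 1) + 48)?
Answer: -1/7684 ≈ -0.00013014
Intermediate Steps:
Q = -182 (Q = -130 - (4 + 48) = -130 - 1*52 = -130 - 52 = -182)
l(w) = w² - 181*w (l(w) = (w² - 182*w) + w = w² - 181*w)
1/l(113) = 1/(113*(-181 + 113)) = 1/(113*(-68)) = 1/(-7684) = -1/7684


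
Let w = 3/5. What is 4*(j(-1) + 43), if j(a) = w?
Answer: 872/5 ≈ 174.40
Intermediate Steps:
w = ⅗ (w = 3*(⅕) = ⅗ ≈ 0.60000)
j(a) = ⅗
4*(j(-1) + 43) = 4*(⅗ + 43) = 4*(218/5) = 872/5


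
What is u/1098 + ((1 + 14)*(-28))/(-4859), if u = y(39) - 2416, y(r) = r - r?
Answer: -5639092/2667591 ≈ -2.1139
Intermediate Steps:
y(r) = 0
u = -2416 (u = 0 - 2416 = -2416)
u/1098 + ((1 + 14)*(-28))/(-4859) = -2416/1098 + ((1 + 14)*(-28))/(-4859) = -2416*1/1098 + (15*(-28))*(-1/4859) = -1208/549 - 420*(-1/4859) = -1208/549 + 420/4859 = -5639092/2667591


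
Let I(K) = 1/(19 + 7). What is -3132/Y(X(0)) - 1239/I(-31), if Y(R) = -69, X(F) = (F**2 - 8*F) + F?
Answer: -739878/23 ≈ -32169.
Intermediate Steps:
X(F) = F**2 - 7*F
I(K) = 1/26
-3132/Y(X(0)) - 1239/I(-31) = -3132/(-69) - 1239/1/26 = -3132*(-1/69) - 1239*26 = 1044/23 - 32214 = -739878/23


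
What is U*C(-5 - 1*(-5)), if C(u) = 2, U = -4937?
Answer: -9874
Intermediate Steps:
U*C(-5 - 1*(-5)) = -4937*2 = -9874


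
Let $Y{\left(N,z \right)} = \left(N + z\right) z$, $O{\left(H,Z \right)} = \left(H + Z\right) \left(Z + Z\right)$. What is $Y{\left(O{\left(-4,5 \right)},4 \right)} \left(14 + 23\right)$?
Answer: $2072$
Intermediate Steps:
$O{\left(H,Z \right)} = 2 Z \left(H + Z\right)$ ($O{\left(H,Z \right)} = \left(H + Z\right) 2 Z = 2 Z \left(H + Z\right)$)
$Y{\left(N,z \right)} = z \left(N + z\right)$
$Y{\left(O{\left(-4,5 \right)},4 \right)} \left(14 + 23\right) = 4 \left(2 \cdot 5 \left(-4 + 5\right) + 4\right) \left(14 + 23\right) = 4 \left(2 \cdot 5 \cdot 1 + 4\right) 37 = 4 \left(10 + 4\right) 37 = 4 \cdot 14 \cdot 37 = 56 \cdot 37 = 2072$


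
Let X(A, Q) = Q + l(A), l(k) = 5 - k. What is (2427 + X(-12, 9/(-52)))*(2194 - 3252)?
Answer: -67224791/26 ≈ -2.5856e+6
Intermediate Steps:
X(A, Q) = 5 + Q - A (X(A, Q) = Q + (5 - A) = 5 + Q - A)
(2427 + X(-12, 9/(-52)))*(2194 - 3252) = (2427 + (5 + 9/(-52) - 1*(-12)))*(2194 - 3252) = (2427 + (5 + 9*(-1/52) + 12))*(-1058) = (2427 + (5 - 9/52 + 12))*(-1058) = (2427 + 875/52)*(-1058) = (127079/52)*(-1058) = -67224791/26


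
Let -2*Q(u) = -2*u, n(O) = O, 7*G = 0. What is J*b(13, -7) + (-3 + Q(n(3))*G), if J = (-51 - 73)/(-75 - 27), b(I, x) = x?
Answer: -587/51 ≈ -11.510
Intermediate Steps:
G = 0 (G = (1/7)*0 = 0)
Q(u) = u (Q(u) = -(-1)*u = u)
J = 62/51 (J = -124/(-102) = -124*(-1/102) = 62/51 ≈ 1.2157)
J*b(13, -7) + (-3 + Q(n(3))*G) = (62/51)*(-7) + (-3 + 3*0) = -434/51 + (-3 + 0) = -434/51 - 3 = -587/51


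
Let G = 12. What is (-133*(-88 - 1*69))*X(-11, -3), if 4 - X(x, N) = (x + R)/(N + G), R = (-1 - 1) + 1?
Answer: 334096/3 ≈ 1.1137e+5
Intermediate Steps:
R = -1 (R = -2 + 1 = -1)
X(x, N) = 4 - (-1 + x)/(12 + N) (X(x, N) = 4 - (x - 1)/(N + 12) = 4 - (-1 + x)/(12 + N))
(-133*(-88 - 1*69))*X(-11, -3) = (-133*(-88 - 1*69))*((49 - 1*(-11) + 4*(-3))/(12 - 3)) = (-133*(-88 - 69))*((49 + 11 - 12)/9) = (-133*(-157))*((⅑)*48) = 20881*(16/3) = 334096/3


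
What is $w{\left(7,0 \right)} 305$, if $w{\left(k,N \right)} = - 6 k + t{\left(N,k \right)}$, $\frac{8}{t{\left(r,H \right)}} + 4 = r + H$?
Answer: $- \frac{35990}{3} \approx -11997.0$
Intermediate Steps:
$t{\left(r,H \right)} = \frac{8}{-4 + H + r}$ ($t{\left(r,H \right)} = \frac{8}{-4 + \left(r + H\right)} = \frac{8}{-4 + \left(H + r\right)} = \frac{8}{-4 + H + r}$)
$w{\left(k,N \right)} = - 6 k + \frac{8}{-4 + N + k}$ ($w{\left(k,N \right)} = - 6 k + \frac{8}{-4 + k + N} = - 6 k + \frac{8}{-4 + N + k}$)
$w{\left(7,0 \right)} 305 = \frac{2 \left(4 - 21 \left(-4 + 0 + 7\right)\right)}{-4 + 0 + 7} \cdot 305 = \frac{2 \left(4 - 21 \cdot 3\right)}{3} \cdot 305 = 2 \cdot \frac{1}{3} \left(4 - 63\right) 305 = 2 \cdot \frac{1}{3} \left(-59\right) 305 = \left(- \frac{118}{3}\right) 305 = - \frac{35990}{3}$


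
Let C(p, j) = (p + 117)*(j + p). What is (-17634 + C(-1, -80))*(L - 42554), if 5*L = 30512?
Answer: 985286748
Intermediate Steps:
L = 30512/5 (L = (⅕)*30512 = 30512/5 ≈ 6102.4)
C(p, j) = (117 + p)*(j + p)
(-17634 + C(-1, -80))*(L - 42554) = (-17634 + ((-1)² + 117*(-80) + 117*(-1) - 80*(-1)))*(30512/5 - 42554) = (-17634 + (1 - 9360 - 117 + 80))*(-182258/5) = (-17634 - 9396)*(-182258/5) = -27030*(-182258/5) = 985286748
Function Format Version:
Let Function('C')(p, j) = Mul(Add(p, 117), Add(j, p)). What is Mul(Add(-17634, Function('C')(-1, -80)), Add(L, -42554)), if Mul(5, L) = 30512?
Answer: 985286748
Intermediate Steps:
L = Rational(30512, 5) (L = Mul(Rational(1, 5), 30512) = Rational(30512, 5) ≈ 6102.4)
Function('C')(p, j) = Mul(Add(117, p), Add(j, p))
Mul(Add(-17634, Function('C')(-1, -80)), Add(L, -42554)) = Mul(Add(-17634, Add(Pow(-1, 2), Mul(117, -80), Mul(117, -1), Mul(-80, -1))), Add(Rational(30512, 5), -42554)) = Mul(Add(-17634, Add(1, -9360, -117, 80)), Rational(-182258, 5)) = Mul(Add(-17634, -9396), Rational(-182258, 5)) = Mul(-27030, Rational(-182258, 5)) = 985286748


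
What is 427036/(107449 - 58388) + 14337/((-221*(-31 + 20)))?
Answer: 1741512073/119267291 ≈ 14.602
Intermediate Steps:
427036/(107449 - 58388) + 14337/((-221*(-31 + 20))) = 427036/49061 + 14337/((-221*(-11))) = 427036*(1/49061) + 14337/2431 = 427036/49061 + 14337*(1/2431) = 427036/49061 + 14337/2431 = 1741512073/119267291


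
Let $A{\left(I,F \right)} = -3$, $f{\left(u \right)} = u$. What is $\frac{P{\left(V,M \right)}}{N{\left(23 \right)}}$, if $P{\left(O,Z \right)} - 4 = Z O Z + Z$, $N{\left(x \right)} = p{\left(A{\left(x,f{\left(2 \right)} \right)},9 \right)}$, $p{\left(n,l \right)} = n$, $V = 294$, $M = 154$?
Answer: $- \frac{6972662}{3} \approx -2.3242 \cdot 10^{6}$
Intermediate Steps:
$N{\left(x \right)} = -3$
$P{\left(O,Z \right)} = 4 + Z + O Z^{2}$ ($P{\left(O,Z \right)} = 4 + \left(Z O Z + Z\right) = 4 + \left(O Z Z + Z\right) = 4 + \left(O Z^{2} + Z\right) = 4 + \left(Z + O Z^{2}\right) = 4 + Z + O Z^{2}$)
$\frac{P{\left(V,M \right)}}{N{\left(23 \right)}} = \frac{4 + 154 + 294 \cdot 154^{2}}{-3} = \left(4 + 154 + 294 \cdot 23716\right) \left(- \frac{1}{3}\right) = \left(4 + 154 + 6972504\right) \left(- \frac{1}{3}\right) = 6972662 \left(- \frac{1}{3}\right) = - \frac{6972662}{3}$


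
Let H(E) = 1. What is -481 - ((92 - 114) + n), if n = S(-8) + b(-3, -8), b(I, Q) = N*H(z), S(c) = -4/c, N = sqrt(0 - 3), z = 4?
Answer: -919/2 - I*sqrt(3) ≈ -459.5 - 1.732*I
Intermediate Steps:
N = I*sqrt(3) (N = sqrt(-3) = I*sqrt(3) ≈ 1.732*I)
b(I, Q) = I*sqrt(3) (b(I, Q) = (I*sqrt(3))*1 = I*sqrt(3))
n = 1/2 + I*sqrt(3) (n = -4/(-8) + I*sqrt(3) = -4*(-1/8) + I*sqrt(3) = 1/2 + I*sqrt(3) ≈ 0.5 + 1.732*I)
-481 - ((92 - 114) + n) = -481 - ((92 - 114) + (1/2 + I*sqrt(3))) = -481 - (-22 + (1/2 + I*sqrt(3))) = -481 - (-43/2 + I*sqrt(3)) = -481 + (43/2 - I*sqrt(3)) = -919/2 - I*sqrt(3)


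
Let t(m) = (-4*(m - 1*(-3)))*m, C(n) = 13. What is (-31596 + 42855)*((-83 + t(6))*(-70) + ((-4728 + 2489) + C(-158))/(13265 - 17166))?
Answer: 919299106404/3901 ≈ 2.3566e+8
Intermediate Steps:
t(m) = m*(-12 - 4*m) (t(m) = (-4*(m + 3))*m = (-4*(3 + m))*m = (-12 - 4*m)*m = m*(-12 - 4*m))
(-31596 + 42855)*((-83 + t(6))*(-70) + ((-4728 + 2489) + C(-158))/(13265 - 17166)) = (-31596 + 42855)*((-83 - 4*6*(3 + 6))*(-70) + ((-4728 + 2489) + 13)/(13265 - 17166)) = 11259*((-83 - 4*6*9)*(-70) + (-2239 + 13)/(-3901)) = 11259*((-83 - 216)*(-70) - 2226*(-1/3901)) = 11259*(-299*(-70) + 2226/3901) = 11259*(20930 + 2226/3901) = 11259*(81650156/3901) = 919299106404/3901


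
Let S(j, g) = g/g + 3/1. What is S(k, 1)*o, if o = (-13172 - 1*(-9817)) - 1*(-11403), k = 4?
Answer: 32192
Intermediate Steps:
S(j, g) = 4 (S(j, g) = 1 + 3*1 = 1 + 3 = 4)
o = 8048 (o = (-13172 + 9817) + 11403 = -3355 + 11403 = 8048)
S(k, 1)*o = 4*8048 = 32192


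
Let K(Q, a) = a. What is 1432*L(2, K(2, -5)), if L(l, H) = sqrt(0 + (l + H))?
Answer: 1432*I*sqrt(3) ≈ 2480.3*I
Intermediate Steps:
L(l, H) = sqrt(H + l) (L(l, H) = sqrt(0 + (H + l)) = sqrt(H + l))
1432*L(2, K(2, -5)) = 1432*sqrt(-5 + 2) = 1432*sqrt(-3) = 1432*(I*sqrt(3)) = 1432*I*sqrt(3)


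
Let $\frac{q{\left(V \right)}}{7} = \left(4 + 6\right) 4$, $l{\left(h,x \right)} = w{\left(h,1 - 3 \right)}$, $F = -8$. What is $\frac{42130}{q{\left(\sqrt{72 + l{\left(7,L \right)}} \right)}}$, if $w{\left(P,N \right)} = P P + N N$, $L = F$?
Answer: $\frac{4213}{28} \approx 150.46$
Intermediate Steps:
$L = -8$
$w{\left(P,N \right)} = N^{2} + P^{2}$ ($w{\left(P,N \right)} = P^{2} + N^{2} = N^{2} + P^{2}$)
$l{\left(h,x \right)} = 4 + h^{2}$ ($l{\left(h,x \right)} = \left(1 - 3\right)^{2} + h^{2} = \left(-2\right)^{2} + h^{2} = 4 + h^{2}$)
$q{\left(V \right)} = 280$ ($q{\left(V \right)} = 7 \left(4 + 6\right) 4 = 7 \cdot 10 \cdot 4 = 7 \cdot 40 = 280$)
$\frac{42130}{q{\left(\sqrt{72 + l{\left(7,L \right)}} \right)}} = \frac{42130}{280} = 42130 \cdot \frac{1}{280} = \frac{4213}{28}$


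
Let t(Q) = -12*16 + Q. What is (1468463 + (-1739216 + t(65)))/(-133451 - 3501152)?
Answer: 270880/3634603 ≈ 0.074528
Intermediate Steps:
t(Q) = -192 + Q
(1468463 + (-1739216 + t(65)))/(-133451 - 3501152) = (1468463 + (-1739216 + (-192 + 65)))/(-133451 - 3501152) = (1468463 + (-1739216 - 127))/(-3634603) = (1468463 - 1739343)*(-1/3634603) = -270880*(-1/3634603) = 270880/3634603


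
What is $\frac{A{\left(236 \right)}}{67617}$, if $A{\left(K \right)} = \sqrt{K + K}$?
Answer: $\frac{2 \sqrt{118}}{67617} \approx 0.0003213$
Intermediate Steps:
$A{\left(K \right)} = \sqrt{2} \sqrt{K}$ ($A{\left(K \right)} = \sqrt{2 K} = \sqrt{2} \sqrt{K}$)
$\frac{A{\left(236 \right)}}{67617} = \frac{\sqrt{2} \sqrt{236}}{67617} = \sqrt{2} \cdot 2 \sqrt{59} \cdot \frac{1}{67617} = 2 \sqrt{118} \cdot \frac{1}{67617} = \frac{2 \sqrt{118}}{67617}$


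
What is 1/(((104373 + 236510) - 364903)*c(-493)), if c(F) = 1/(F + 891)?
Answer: -199/12010 ≈ -0.016570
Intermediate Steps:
c(F) = 1/(891 + F)
1/(((104373 + 236510) - 364903)*c(-493)) = 1/(((104373 + 236510) - 364903)*(1/(891 - 493))) = 1/((340883 - 364903)*(1/398)) = 1/((-24020)*(1/398)) = -1/24020*398 = -199/12010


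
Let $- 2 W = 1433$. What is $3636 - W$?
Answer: $\frac{8705}{2} \approx 4352.5$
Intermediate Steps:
$W = - \frac{1433}{2}$ ($W = \left(- \frac{1}{2}\right) 1433 = - \frac{1433}{2} \approx -716.5$)
$3636 - W = 3636 - - \frac{1433}{2} = 3636 + \frac{1433}{2} = \frac{8705}{2}$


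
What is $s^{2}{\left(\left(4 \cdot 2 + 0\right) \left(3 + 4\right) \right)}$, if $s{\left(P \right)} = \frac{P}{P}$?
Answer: $1$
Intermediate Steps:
$s{\left(P \right)} = 1$
$s^{2}{\left(\left(4 \cdot 2 + 0\right) \left(3 + 4\right) \right)} = 1^{2} = 1$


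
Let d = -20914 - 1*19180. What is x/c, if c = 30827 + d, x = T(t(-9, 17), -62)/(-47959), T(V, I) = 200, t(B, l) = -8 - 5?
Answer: 200/444436053 ≈ 4.5001e-7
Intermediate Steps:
t(B, l) = -13
x = -200/47959 (x = 200/(-47959) = 200*(-1/47959) = -200/47959 ≈ -0.0041702)
d = -40094 (d = -20914 - 19180 = -40094)
c = -9267 (c = 30827 - 40094 = -9267)
x/c = -200/47959/(-9267) = -200/47959*(-1/9267) = 200/444436053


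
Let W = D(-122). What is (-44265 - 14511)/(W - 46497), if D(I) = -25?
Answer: 29388/23261 ≈ 1.2634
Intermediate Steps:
W = -25
(-44265 - 14511)/(W - 46497) = (-44265 - 14511)/(-25 - 46497) = -58776/(-46522) = -58776*(-1/46522) = 29388/23261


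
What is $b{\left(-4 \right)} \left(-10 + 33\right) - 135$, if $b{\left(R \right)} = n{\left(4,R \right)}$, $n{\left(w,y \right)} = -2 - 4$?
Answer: $-273$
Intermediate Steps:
$n{\left(w,y \right)} = -6$
$b{\left(R \right)} = -6$
$b{\left(-4 \right)} \left(-10 + 33\right) - 135 = - 6 \left(-10 + 33\right) - 135 = \left(-6\right) 23 - 135 = -138 - 135 = -273$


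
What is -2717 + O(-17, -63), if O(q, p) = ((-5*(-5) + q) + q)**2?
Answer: -2636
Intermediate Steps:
O(q, p) = (25 + 2*q)**2 (O(q, p) = ((25 + q) + q)**2 = (25 + 2*q)**2)
-2717 + O(-17, -63) = -2717 + (25 + 2*(-17))**2 = -2717 + (25 - 34)**2 = -2717 + (-9)**2 = -2717 + 81 = -2636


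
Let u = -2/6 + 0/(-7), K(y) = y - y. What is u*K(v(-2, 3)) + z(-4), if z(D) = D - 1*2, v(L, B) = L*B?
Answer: -6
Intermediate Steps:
v(L, B) = B*L
z(D) = -2 + D (z(D) = D - 2 = -2 + D)
K(y) = 0
u = -⅓ (u = -2*⅙ + 0*(-⅐) = -⅓ + 0 = -⅓ ≈ -0.33333)
u*K(v(-2, 3)) + z(-4) = -⅓*0 + (-2 - 4) = 0 - 6 = -6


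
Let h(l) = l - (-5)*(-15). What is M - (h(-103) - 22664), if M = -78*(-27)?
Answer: 24948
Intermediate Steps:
M = 2106
h(l) = -75 + l (h(l) = l - 1*75 = l - 75 = -75 + l)
M - (h(-103) - 22664) = 2106 - ((-75 - 103) - 22664) = 2106 - (-178 - 22664) = 2106 - 1*(-22842) = 2106 + 22842 = 24948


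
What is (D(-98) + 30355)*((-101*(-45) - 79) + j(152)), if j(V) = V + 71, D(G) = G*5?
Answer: 140036985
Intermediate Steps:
D(G) = 5*G
j(V) = 71 + V
(D(-98) + 30355)*((-101*(-45) - 79) + j(152)) = (5*(-98) + 30355)*((-101*(-45) - 79) + (71 + 152)) = (-490 + 30355)*((4545 - 79) + 223) = 29865*(4466 + 223) = 29865*4689 = 140036985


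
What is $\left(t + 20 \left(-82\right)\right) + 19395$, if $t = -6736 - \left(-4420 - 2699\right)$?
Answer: $18138$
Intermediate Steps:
$t = 383$ ($t = -6736 - -7119 = -6736 + 7119 = 383$)
$\left(t + 20 \left(-82\right)\right) + 19395 = \left(383 + 20 \left(-82\right)\right) + 19395 = \left(383 - 1640\right) + 19395 = -1257 + 19395 = 18138$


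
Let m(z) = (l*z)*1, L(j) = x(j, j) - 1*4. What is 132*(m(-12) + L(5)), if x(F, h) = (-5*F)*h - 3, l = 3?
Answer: -22176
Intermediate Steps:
x(F, h) = -3 - 5*F*h (x(F, h) = -5*F*h - 3 = -3 - 5*F*h)
L(j) = -7 - 5*j² (L(j) = (-3 - 5*j*j) - 1*4 = (-3 - 5*j²) - 4 = -7 - 5*j²)
m(z) = 3*z (m(z) = (3*z)*1 = 3*z)
132*(m(-12) + L(5)) = 132*(3*(-12) + (-7 - 5*5²)) = 132*(-36 + (-7 - 5*25)) = 132*(-36 + (-7 - 125)) = 132*(-36 - 132) = 132*(-168) = -22176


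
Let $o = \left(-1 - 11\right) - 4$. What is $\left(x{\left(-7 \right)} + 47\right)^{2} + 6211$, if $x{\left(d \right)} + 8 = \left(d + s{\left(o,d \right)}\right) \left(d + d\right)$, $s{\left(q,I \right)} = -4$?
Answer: $43460$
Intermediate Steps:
$o = -16$ ($o = \left(-1 - 11\right) - 4 = -12 - 4 = -16$)
$x{\left(d \right)} = -8 + 2 d \left(-4 + d\right)$ ($x{\left(d \right)} = -8 + \left(d - 4\right) \left(d + d\right) = -8 + \left(-4 + d\right) 2 d = -8 + 2 d \left(-4 + d\right)$)
$\left(x{\left(-7 \right)} + 47\right)^{2} + 6211 = \left(\left(-8 - -56 + 2 \left(-7\right)^{2}\right) + 47\right)^{2} + 6211 = \left(\left(-8 + 56 + 2 \cdot 49\right) + 47\right)^{2} + 6211 = \left(\left(-8 + 56 + 98\right) + 47\right)^{2} + 6211 = \left(146 + 47\right)^{2} + 6211 = 193^{2} + 6211 = 37249 + 6211 = 43460$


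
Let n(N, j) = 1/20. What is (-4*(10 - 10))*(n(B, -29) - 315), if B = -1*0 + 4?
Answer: 0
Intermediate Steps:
B = 4 (B = 0 + 4 = 4)
n(N, j) = 1/20
(-4*(10 - 10))*(n(B, -29) - 315) = (-4*(10 - 10))*(1/20 - 315) = -4*0*(-6299/20) = 0*(-6299/20) = 0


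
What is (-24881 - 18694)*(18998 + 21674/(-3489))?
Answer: -962460604700/1163 ≈ -8.2757e+8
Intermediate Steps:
(-24881 - 18694)*(18998 + 21674/(-3489)) = -43575*(18998 + 21674*(-1/3489)) = -43575*(18998 - 21674/3489) = -43575*66262348/3489 = -962460604700/1163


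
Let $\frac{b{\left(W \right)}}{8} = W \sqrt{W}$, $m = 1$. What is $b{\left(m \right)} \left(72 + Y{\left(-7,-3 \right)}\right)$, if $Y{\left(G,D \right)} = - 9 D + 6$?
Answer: $840$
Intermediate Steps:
$Y{\left(G,D \right)} = 6 - 9 D$
$b{\left(W \right)} = 8 W^{\frac{3}{2}}$ ($b{\left(W \right)} = 8 W \sqrt{W} = 8 W^{\frac{3}{2}}$)
$b{\left(m \right)} \left(72 + Y{\left(-7,-3 \right)}\right) = 8 \cdot 1^{\frac{3}{2}} \left(72 + \left(6 - -27\right)\right) = 8 \cdot 1 \left(72 + \left(6 + 27\right)\right) = 8 \left(72 + 33\right) = 8 \cdot 105 = 840$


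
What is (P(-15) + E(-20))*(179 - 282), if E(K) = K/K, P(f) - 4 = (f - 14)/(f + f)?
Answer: -18437/30 ≈ -614.57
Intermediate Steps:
P(f) = 4 + (-14 + f)/(2*f) (P(f) = 4 + (f - 14)/(f + f) = 4 + (-14 + f)/((2*f)) = 4 + (-14 + f)*(1/(2*f)) = 4 + (-14 + f)/(2*f))
E(K) = 1
(P(-15) + E(-20))*(179 - 282) = ((9/2 - 7/(-15)) + 1)*(179 - 282) = ((9/2 - 7*(-1/15)) + 1)*(-103) = ((9/2 + 7/15) + 1)*(-103) = (149/30 + 1)*(-103) = (179/30)*(-103) = -18437/30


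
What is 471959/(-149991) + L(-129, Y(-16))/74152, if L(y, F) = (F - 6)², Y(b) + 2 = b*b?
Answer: -103917973/44847309 ≈ -2.3172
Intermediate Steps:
Y(b) = -2 + b² (Y(b) = -2 + b*b = -2 + b²)
L(y, F) = (-6 + F)²
471959/(-149991) + L(-129, Y(-16))/74152 = 471959/(-149991) + (-6 + (-2 + (-16)²))²/74152 = 471959*(-1/149991) + (-6 + (-2 + 256))²*(1/74152) = -471959/149991 + (-6 + 254)²*(1/74152) = -471959/149991 + 248²*(1/74152) = -471959/149991 + 61504*(1/74152) = -471959/149991 + 248/299 = -103917973/44847309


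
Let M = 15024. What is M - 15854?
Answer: -830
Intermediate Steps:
M - 15854 = 15024 - 15854 = -830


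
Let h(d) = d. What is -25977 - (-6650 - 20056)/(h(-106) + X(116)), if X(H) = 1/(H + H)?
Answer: -214998733/8197 ≈ -26229.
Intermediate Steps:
X(H) = 1/(2*H)
-25977 - (-6650 - 20056)/(h(-106) + X(116)) = -25977 - (-6650 - 20056)/(-106 + (1/2)/116) = -25977 - (-26706)/(-106 + (1/2)*(1/116)) = -25977 - (-26706)/(-106 + 1/232) = -25977 - (-26706)/(-24591/232) = -25977 - (-26706)*(-232)/24591 = -25977 - 1*2065264/8197 = -25977 - 2065264/8197 = -214998733/8197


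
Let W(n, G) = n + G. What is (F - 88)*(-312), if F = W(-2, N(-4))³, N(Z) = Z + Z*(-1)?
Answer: 29952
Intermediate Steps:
N(Z) = 0 (N(Z) = Z - Z = 0)
W(n, G) = G + n
F = -8 (F = (0 - 2)³ = (-2)³ = -8)
(F - 88)*(-312) = (-8 - 88)*(-312) = -96*(-312) = 29952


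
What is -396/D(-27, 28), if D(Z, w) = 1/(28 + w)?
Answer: -22176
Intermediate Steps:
-396/D(-27, 28) = -396/(1/(28 + 28)) = -396/(1/56) = -396/1/56 = -396*56 = -22176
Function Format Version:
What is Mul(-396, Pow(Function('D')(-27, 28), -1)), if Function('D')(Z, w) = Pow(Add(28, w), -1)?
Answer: -22176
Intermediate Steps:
Mul(-396, Pow(Function('D')(-27, 28), -1)) = Mul(-396, Pow(Pow(Add(28, 28), -1), -1)) = Mul(-396, Pow(Pow(56, -1), -1)) = Mul(-396, Pow(Rational(1, 56), -1)) = Mul(-396, 56) = -22176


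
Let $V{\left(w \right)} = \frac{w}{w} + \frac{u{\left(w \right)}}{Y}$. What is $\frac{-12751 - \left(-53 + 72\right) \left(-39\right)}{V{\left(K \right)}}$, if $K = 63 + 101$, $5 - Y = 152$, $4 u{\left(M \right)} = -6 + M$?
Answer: $- \frac{706188}{43} \approx -16423.0$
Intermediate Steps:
$u{\left(M \right)} = - \frac{3}{2} + \frac{M}{4}$ ($u{\left(M \right)} = \frac{-6 + M}{4} = - \frac{3}{2} + \frac{M}{4}$)
$Y = -147$ ($Y = 5 - 152 = -147$)
$K = 164$
$V{\left(w \right)} = \frac{99}{98} - \frac{w}{588}$ ($V{\left(w \right)} = \frac{w}{w} + \frac{- \frac{3}{2} + \frac{w}{4}}{-147} = 1 + \left(- \frac{3}{2} + \frac{w}{4}\right) \left(- \frac{1}{147}\right) = 1 - \left(- \frac{1}{98} + \frac{w}{588}\right) = \frac{99}{98} - \frac{w}{588}$)
$\frac{-12751 - \left(-53 + 72\right) \left(-39\right)}{V{\left(K \right)}} = \frac{-12751 - \left(-53 + 72\right) \left(-39\right)}{\frac{99}{98} - \frac{41}{147}} = \frac{-12751 - 19 \left(-39\right)}{\frac{99}{98} - \frac{41}{147}} = \frac{-12751 - -741}{\frac{215}{294}} = \left(-12751 + 741\right) \frac{294}{215} = \left(-12010\right) \frac{294}{215} = - \frac{706188}{43}$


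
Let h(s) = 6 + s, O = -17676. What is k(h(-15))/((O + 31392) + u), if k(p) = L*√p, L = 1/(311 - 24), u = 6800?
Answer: 3*I/5888092 ≈ 5.095e-7*I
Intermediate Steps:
L = 1/287 ≈ 0.0034843
k(p) = √p/287
k(h(-15))/((O + 31392) + u) = (√(6 - 15)/287)/((-17676 + 31392) + 6800) = (√(-9)/287)/(13716 + 6800) = ((3*I)/287)/20516 = (3*I/287)*(1/20516) = 3*I/5888092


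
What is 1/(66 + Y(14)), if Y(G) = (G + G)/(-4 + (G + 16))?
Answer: 13/872 ≈ 0.014908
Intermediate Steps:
Y(G) = 2*G/(12 + G) (Y(G) = (2*G)/(-4 + (16 + G)) = (2*G)/(12 + G) = 2*G/(12 + G))
1/(66 + Y(14)) = 1/(66 + 2*14/(12 + 14)) = 1/(66 + 2*14/26) = 1/(66 + 2*14*(1/26)) = 1/(66 + 14/13) = 1/(872/13) = 13/872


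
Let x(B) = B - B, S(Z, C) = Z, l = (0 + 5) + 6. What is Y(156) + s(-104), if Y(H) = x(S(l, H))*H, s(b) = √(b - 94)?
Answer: 3*I*√22 ≈ 14.071*I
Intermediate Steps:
l = 11 (l = 5 + 6 = 11)
s(b) = √(-94 + b)
x(B) = 0
Y(H) = 0 (Y(H) = 0*H = 0)
Y(156) + s(-104) = 0 + √(-94 - 104) = 0 + √(-198) = 0 + 3*I*√22 = 3*I*√22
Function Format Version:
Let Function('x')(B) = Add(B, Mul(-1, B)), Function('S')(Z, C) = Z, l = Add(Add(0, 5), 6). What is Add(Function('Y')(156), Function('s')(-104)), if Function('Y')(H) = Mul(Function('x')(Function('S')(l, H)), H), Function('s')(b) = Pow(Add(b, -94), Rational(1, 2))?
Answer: Mul(3, I, Pow(22, Rational(1, 2))) ≈ Mul(14.071, I)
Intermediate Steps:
l = 11 (l = Add(5, 6) = 11)
Function('s')(b) = Pow(Add(-94, b), Rational(1, 2))
Function('x')(B) = 0
Function('Y')(H) = 0 (Function('Y')(H) = Mul(0, H) = 0)
Add(Function('Y')(156), Function('s')(-104)) = Add(0, Pow(Add(-94, -104), Rational(1, 2))) = Add(0, Pow(-198, Rational(1, 2))) = Add(0, Mul(3, I, Pow(22, Rational(1, 2)))) = Mul(3, I, Pow(22, Rational(1, 2)))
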